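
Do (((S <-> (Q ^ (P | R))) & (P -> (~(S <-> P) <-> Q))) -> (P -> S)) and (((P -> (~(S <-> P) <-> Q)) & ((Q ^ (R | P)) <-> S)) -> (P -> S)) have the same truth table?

  P      Q      R      S    |    φ      ψ  
 True   True   True   True  |   True   True
 True   True   True  False  |  False  False
 True   True  False   True  |   True   True
 True   True  False  False  |  False  False
 True  False   True   True  |   True   True
 True  False   True  False  |   True   True
 True  False  False   True  |   True   True
 True  False  False  False  |   True   True
False   True   True   True  |   True   True
False   True   True  False  |   True   True
False   True  False   True  |   True   True
False   True  False  False  |   True   True
False  False   True   True  |   True   True
False  False   True  False  |   True   True
False  False  False   True  |   True   True
False  False  False  False  |   True   True
The columns for φ and ψ agree on every row, so they are logically equivalent.

equivalent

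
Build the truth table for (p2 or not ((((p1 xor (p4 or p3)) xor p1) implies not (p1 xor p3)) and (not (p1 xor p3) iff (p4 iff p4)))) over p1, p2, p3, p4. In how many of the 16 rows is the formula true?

12

p1  p2  p3  p4  |  φ
F   F   F   F   |  F
F   F   F   T   |  F
F   F   T   F   |  T
F   F   T   T   |  T
F   T   F   F   |  T
F   T   F   T   |  T
F   T   T   F   |  T
F   T   T   T   |  T
T   F   F   F   |  T
T   F   F   T   |  T
T   F   T   F   |  F
T   F   T   T   |  F
T   T   F   F   |  T
T   T   F   T   |  T
T   T   T   F   |  T
T   T   T   T   |  T
The formula is true on 12 of the 16 rows.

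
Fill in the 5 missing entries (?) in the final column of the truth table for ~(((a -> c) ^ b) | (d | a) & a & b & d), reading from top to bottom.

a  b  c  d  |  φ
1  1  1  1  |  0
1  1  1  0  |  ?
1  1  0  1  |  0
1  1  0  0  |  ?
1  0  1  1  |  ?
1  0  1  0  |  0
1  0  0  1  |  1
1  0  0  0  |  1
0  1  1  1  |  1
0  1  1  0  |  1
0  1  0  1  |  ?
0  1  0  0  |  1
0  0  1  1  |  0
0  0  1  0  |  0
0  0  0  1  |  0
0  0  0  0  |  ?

1, 0, 0, 1, 0

Row a=1, b=1, c=1, d=0: ((a -> c) ^ b) = 0, ((d | a) & a & b & d) = 0, (((a -> c) ^ b) | (d | a) & a & b & d) = 0, so the formula = 1.
Row a=1, b=1, c=0, d=0: ((a -> c) ^ b) = 1, ((d | a) & a & b & d) = 0, (((a -> c) ^ b) | (d | a) & a & b & d) = 1, so the formula = 0.
Row a=1, b=0, c=1, d=1: ((a -> c) ^ b) = 1, ((d | a) & a & b & d) = 0, (((a -> c) ^ b) | (d | a) & a & b & d) = 1, so the formula = 0.
Row a=0, b=1, c=0, d=1: ((a -> c) ^ b) = 0, ((d | a) & a & b & d) = 0, (((a -> c) ^ b) | (d | a) & a & b & d) = 0, so the formula = 1.
Row a=0, b=0, c=0, d=0: ((a -> c) ^ b) = 1, ((d | a) & a & b & d) = 0, (((a -> c) ^ b) | (d | a) & a & b & d) = 1, so the formula = 0.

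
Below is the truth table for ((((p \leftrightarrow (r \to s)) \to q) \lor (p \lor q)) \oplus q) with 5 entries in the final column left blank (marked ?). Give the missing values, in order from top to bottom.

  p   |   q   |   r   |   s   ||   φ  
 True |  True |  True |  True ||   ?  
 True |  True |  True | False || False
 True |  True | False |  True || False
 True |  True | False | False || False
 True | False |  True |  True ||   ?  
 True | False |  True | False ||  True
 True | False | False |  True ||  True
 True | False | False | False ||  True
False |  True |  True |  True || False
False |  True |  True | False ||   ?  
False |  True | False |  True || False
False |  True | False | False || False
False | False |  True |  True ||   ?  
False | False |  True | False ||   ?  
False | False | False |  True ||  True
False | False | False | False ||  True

False, True, False, True, False

Row p=True, q=True, r=True, s=True: (((p \leftrightarrow (r \to s)) \to q) \lor (p \lor q)) = True, so the formula = False.
Row p=True, q=False, r=True, s=True: (((p \leftrightarrow (r \to s)) \to q) \lor (p \lor q)) = True, so the formula = True.
Row p=False, q=True, r=True, s=False: (((p \leftrightarrow (r \to s)) \to q) \lor (p \lor q)) = True, so the formula = False.
Row p=False, q=False, r=True, s=True: (((p \leftrightarrow (r \to s)) \to q) \lor (p \lor q)) = True, so the formula = True.
Row p=False, q=False, r=True, s=False: (((p \leftrightarrow (r \to s)) \to q) \lor (p \lor q)) = False, so the formula = False.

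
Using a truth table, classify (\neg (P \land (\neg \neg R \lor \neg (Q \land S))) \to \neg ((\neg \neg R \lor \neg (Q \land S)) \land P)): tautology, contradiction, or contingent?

tautology

P  Q  R  S  |  \neg R  \neg \neg R  (Q \land S)  \neg (Q \land S)  φ
1  1  1  1  |    0          1            1              0          1
1  1  1  0  |    0          1            0              1          1
1  1  0  1  |    1          0            1              0          1
1  1  0  0  |    1          0            0              1          1
1  0  1  1  |    0          1            0              1          1
1  0  1  0  |    0          1            0              1          1
1  0  0  1  |    1          0            0              1          1
1  0  0  0  |    1          0            0              1          1
0  1  1  1  |    0          1            1              0          1
0  1  1  0  |    0          1            0              1          1
0  1  0  1  |    1          0            1              0          1
0  1  0  0  |    1          0            0              1          1
0  0  1  1  |    0          1            0              1          1
0  0  1  0  |    0          1            0              1          1
0  0  0  1  |    1          0            0              1          1
0  0  0  0  |    1          0            0              1          1
Every row is 1, so the formula is a tautology.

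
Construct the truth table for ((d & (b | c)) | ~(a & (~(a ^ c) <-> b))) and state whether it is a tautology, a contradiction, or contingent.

a | b | c | d | φ
- | - | - | - | -
0 | 0 | 0 | 0 | 1
0 | 0 | 0 | 1 | 1
0 | 0 | 1 | 0 | 1
0 | 0 | 1 | 1 | 1
0 | 1 | 0 | 0 | 1
0 | 1 | 0 | 1 | 1
0 | 1 | 1 | 0 | 1
0 | 1 | 1 | 1 | 1
1 | 0 | 0 | 0 | 0
1 | 0 | 0 | 1 | 0
1 | 0 | 1 | 0 | 1
1 | 0 | 1 | 1 | 1
1 | 1 | 0 | 0 | 1
1 | 1 | 0 | 1 | 1
1 | 1 | 1 | 0 | 0
1 | 1 | 1 | 1 | 1
13 of 16 rows are 1, so the formula is contingent.

contingent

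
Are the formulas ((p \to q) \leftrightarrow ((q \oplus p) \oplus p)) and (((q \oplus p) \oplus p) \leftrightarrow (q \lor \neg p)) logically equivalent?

equivalent

p | q || φ | ψ
1 | 1 || 1 | 1
1 | 0 || 1 | 1
0 | 1 || 1 | 1
0 | 0 || 0 | 0
The columns for φ and ψ agree on every row, so they are logically equivalent.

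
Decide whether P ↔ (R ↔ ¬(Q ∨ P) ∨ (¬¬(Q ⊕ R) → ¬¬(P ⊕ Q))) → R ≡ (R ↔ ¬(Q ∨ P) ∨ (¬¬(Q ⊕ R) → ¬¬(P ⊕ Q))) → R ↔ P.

P | Q | R || φ | ψ
T | T | T || T | T
T | T | F || F | F
T | F | T || T | T
T | F | F || T | T
F | T | T || F | F
F | T | F || F | F
F | F | T || F | F
F | F | F || F | F
The columns for φ and ψ agree on every row, so they are logically equivalent.

equivalent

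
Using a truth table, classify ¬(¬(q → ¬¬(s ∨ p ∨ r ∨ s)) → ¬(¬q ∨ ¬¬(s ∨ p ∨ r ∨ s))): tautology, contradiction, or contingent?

p  q  r  s  |  (s ∨ p ∨ r ∨ s)  ¬(s ∨ p ∨ r ∨ s)  ¬¬(s ∨ p ∨ r ∨ s)  (q → ¬¬(s ∨ p ∨ r ∨ s))  ¬(q → ¬¬(s ∨ p ∨ r ∨ s))  ¬q  (¬q ∨ ¬¬(s ∨ p ∨ r ∨ s))  ¬(¬q ∨ ¬¬(s ∨ p ∨ r ∨ s))  φ
T  T  T  T  |         T                F                  T                     T                        F              F              T                          F              F
T  T  T  F  |         T                F                  T                     T                        F              F              T                          F              F
T  T  F  T  |         T                F                  T                     T                        F              F              T                          F              F
T  T  F  F  |         T                F                  T                     T                        F              F              T                          F              F
T  F  T  T  |         T                F                  T                     T                        F              T              T                          F              F
T  F  T  F  |         T                F                  T                     T                        F              T              T                          F              F
T  F  F  T  |         T                F                  T                     T                        F              T              T                          F              F
T  F  F  F  |         T                F                  T                     T                        F              T              T                          F              F
F  T  T  T  |         T                F                  T                     T                        F              F              T                          F              F
F  T  T  F  |         T                F                  T                     T                        F              F              T                          F              F
F  T  F  T  |         T                F                  T                     T                        F              F              T                          F              F
F  T  F  F  |         F                T                  F                     F                        T              F              F                          T              F
F  F  T  T  |         T                F                  T                     T                        F              T              T                          F              F
F  F  T  F  |         T                F                  T                     T                        F              T              T                          F              F
F  F  F  T  |         T                F                  T                     T                        F              T              T                          F              F
F  F  F  F  |         F                T                  F                     T                        F              T              T                          F              F
Every row is F, so the formula is a contradiction.

contradiction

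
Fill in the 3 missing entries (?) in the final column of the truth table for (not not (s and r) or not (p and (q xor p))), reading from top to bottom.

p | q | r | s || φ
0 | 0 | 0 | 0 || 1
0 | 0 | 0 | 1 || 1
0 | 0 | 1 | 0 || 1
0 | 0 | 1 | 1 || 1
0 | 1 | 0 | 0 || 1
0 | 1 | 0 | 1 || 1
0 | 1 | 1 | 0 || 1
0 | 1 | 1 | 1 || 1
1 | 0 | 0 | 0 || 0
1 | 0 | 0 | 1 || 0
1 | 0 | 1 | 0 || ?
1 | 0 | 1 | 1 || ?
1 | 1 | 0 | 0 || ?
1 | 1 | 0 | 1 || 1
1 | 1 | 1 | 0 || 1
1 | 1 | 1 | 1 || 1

Row p=1, q=0, r=1, s=0: not not (s and r) = 0, not (p and (q xor p)) = 0, so the formula = 0.
Row p=1, q=0, r=1, s=1: not not (s and r) = 1, not (p and (q xor p)) = 0, so the formula = 1.
Row p=1, q=1, r=0, s=0: not not (s and r) = 0, not (p and (q xor p)) = 1, so the formula = 1.

0, 1, 1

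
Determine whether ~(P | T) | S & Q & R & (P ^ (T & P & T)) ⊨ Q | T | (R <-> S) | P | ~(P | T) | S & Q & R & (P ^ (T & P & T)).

P  Q  R  S  T  |  φ  ψ
0  0  0  0  0  |  1  1
0  0  0  0  1  |  0  1
0  0  0  1  0  |  1  1
0  0  0  1  1  |  0  1
0  0  1  0  0  |  1  1
0  0  1  0  1  |  0  1
0  0  1  1  0  |  1  1
0  0  1  1  1  |  0  1
0  1  0  0  0  |  1  1
0  1  0  0  1  |  0  1
0  1  0  1  0  |  1  1
0  1  0  1  1  |  0  1
0  1  1  0  0  |  1  1
0  1  1  0  1  |  0  1
0  1  1  1  0  |  1  1
0  1  1  1  1  |  0  1
1  0  0  0  0  |  0  1
1  0  0  0  1  |  0  1
1  0  0  1  0  |  0  1
1  0  0  1  1  |  0  1
1  0  1  0  0  |  0  1
1  0  1  0  1  |  0  1
1  0  1  1  0  |  0  1
1  0  1  1  1  |  0  1
1  1  0  0  0  |  0  1
1  1  0  0  1  |  0  1
1  1  0  1  0  |  0  1
1  1  0  1  1  |  0  1
1  1  1  0  0  |  0  1
1  1  1  0  1  |  0  1
1  1  1  1  0  |  1  1
1  1  1  1  1  |  0  1
In every row where φ is true, ψ is also true, so φ ⊨ ψ.

yes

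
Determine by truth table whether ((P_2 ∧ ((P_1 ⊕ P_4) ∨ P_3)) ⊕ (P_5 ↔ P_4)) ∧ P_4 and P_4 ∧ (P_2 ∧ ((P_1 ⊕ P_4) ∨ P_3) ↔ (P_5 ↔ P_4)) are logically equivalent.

not equivalent

P_1 | P_2 | P_3 | P_4 | P_5 || φ | ψ
 T  |  T  |  T  |  T  |  T  || F | T
 T  |  T  |  T  |  T  |  F  || T | F
 T  |  T  |  T  |  F  |  T  || F | F
 T  |  T  |  T  |  F  |  F  || F | F
 T  |  T  |  F  |  T  |  T  || T | F
 T  |  T  |  F  |  T  |  F  || F | T
 T  |  T  |  F  |  F  |  T  || F | F
 T  |  T  |  F  |  F  |  F  || F | F
 T  |  F  |  T  |  T  |  T  || T | F
 T  |  F  |  T  |  T  |  F  || F | T
 T  |  F  |  T  |  F  |  T  || F | F
 T  |  F  |  T  |  F  |  F  || F | F
 T  |  F  |  F  |  T  |  T  || T | F
 T  |  F  |  F  |  T  |  F  || F | T
 T  |  F  |  F  |  F  |  T  || F | F
 T  |  F  |  F  |  F  |  F  || F | F
 F  |  T  |  T  |  T  |  T  || F | T
 F  |  T  |  T  |  T  |  F  || T | F
 F  |  T  |  T  |  F  |  T  || F | F
 F  |  T  |  T  |  F  |  F  || F | F
 F  |  T  |  F  |  T  |  T  || F | T
 F  |  T  |  F  |  T  |  F  || T | F
 F  |  T  |  F  |  F  |  T  || F | F
 F  |  T  |  F  |  F  |  F  || F | F
 F  |  F  |  T  |  T  |  T  || T | F
 F  |  F  |  T  |  T  |  F  || F | T
 F  |  F  |  T  |  F  |  T  || F | F
 F  |  F  |  T  |  F  |  F  || F | F
 F  |  F  |  F  |  T  |  T  || T | F
 F  |  F  |  F  |  T  |  F  || F | T
 F  |  F  |  F  |  F  |  T  || F | F
 F  |  F  |  F  |  F  |  F  || F | F
The columns differ at P_1=T, P_2=T, P_3=T, P_4=T, P_5=T (φ=F, ψ=T), so they are not equivalent.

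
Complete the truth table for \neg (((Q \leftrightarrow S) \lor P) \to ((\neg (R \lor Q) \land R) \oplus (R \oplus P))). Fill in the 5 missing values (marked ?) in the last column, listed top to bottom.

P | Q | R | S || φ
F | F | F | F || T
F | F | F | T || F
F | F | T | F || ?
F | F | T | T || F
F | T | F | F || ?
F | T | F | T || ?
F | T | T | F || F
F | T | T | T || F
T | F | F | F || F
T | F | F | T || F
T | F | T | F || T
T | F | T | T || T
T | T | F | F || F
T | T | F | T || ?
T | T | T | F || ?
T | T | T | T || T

F, F, T, F, T

Row P=F, Q=F, R=T, S=F: ((Q \leftrightarrow S) \lor P) = T, ((\neg (R \lor Q) \land R) \oplus (R \oplus P)) = T, (((Q \leftrightarrow S) \lor P) \to ((\neg (R \lor Q) \land R) \oplus (R \oplus P))) = T, so the formula = F.
Row P=F, Q=T, R=F, S=F: ((Q \leftrightarrow S) \lor P) = F, ((\neg (R \lor Q) \land R) \oplus (R \oplus P)) = F, (((Q \leftrightarrow S) \lor P) \to ((\neg (R \lor Q) \land R) \oplus (R \oplus P))) = T, so the formula = F.
Row P=F, Q=T, R=F, S=T: ((Q \leftrightarrow S) \lor P) = T, ((\neg (R \lor Q) \land R) \oplus (R \oplus P)) = F, (((Q \leftrightarrow S) \lor P) \to ((\neg (R \lor Q) \land R) \oplus (R \oplus P))) = F, so the formula = T.
Row P=T, Q=T, R=F, S=T: ((Q \leftrightarrow S) \lor P) = T, ((\neg (R \lor Q) \land R) \oplus (R \oplus P)) = T, (((Q \leftrightarrow S) \lor P) \to ((\neg (R \lor Q) \land R) \oplus (R \oplus P))) = T, so the formula = F.
Row P=T, Q=T, R=T, S=F: ((Q \leftrightarrow S) \lor P) = T, ((\neg (R \lor Q) \land R) \oplus (R \oplus P)) = F, (((Q \leftrightarrow S) \lor P) \to ((\neg (R \lor Q) \land R) \oplus (R \oplus P))) = F, so the formula = T.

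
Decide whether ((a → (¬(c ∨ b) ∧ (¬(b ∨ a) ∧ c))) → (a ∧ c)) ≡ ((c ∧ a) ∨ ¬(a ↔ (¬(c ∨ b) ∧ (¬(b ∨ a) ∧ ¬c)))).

  a      b      c    |    φ      ψ  
False  False  False  |  False   True
False  False   True  |  False  False
False   True  False  |  False  False
False   True   True  |  False  False
 True  False  False  |   True   True
 True  False   True  |   True   True
 True   True  False  |   True   True
 True   True   True  |   True   True
The columns differ at a=False, b=False, c=False (φ=False, ψ=True), so they are not equivalent.

not equivalent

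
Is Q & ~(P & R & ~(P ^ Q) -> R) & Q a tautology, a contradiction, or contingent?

P  Q  R  |  (P ^ Q)  ~(P ^ Q)  (P & R & ~(P ^ Q))  ((P & R & ~(P ^ Q)) -> R)  ~((P & R & ~(P ^ Q)) -> R)  φ
0  0  0  |     0        1              0                       1                          0               0
0  0  1  |     0        1              0                       1                          0               0
0  1  0  |     1        0              0                       1                          0               0
0  1  1  |     1        0              0                       1                          0               0
1  0  0  |     1        0              0                       1                          0               0
1  0  1  |     1        0              0                       1                          0               0
1  1  0  |     0        1              0                       1                          0               0
1  1  1  |     0        1              1                       1                          0               0
Every row is 0, so the formula is a contradiction.

contradiction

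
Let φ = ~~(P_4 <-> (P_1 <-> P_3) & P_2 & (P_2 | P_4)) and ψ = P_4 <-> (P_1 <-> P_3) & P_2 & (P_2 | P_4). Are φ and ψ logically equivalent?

P_1 | P_2 | P_3 | P_4 | φ | ψ
--- | --- | --- | --- | - | -
 1  |  1  |  1  |  1  | 1 | 1
 1  |  1  |  1  |  0  | 0 | 0
 1  |  1  |  0  |  1  | 0 | 0
 1  |  1  |  0  |  0  | 1 | 1
 1  |  0  |  1  |  1  | 0 | 0
 1  |  0  |  1  |  0  | 1 | 1
 1  |  0  |  0  |  1  | 0 | 0
 1  |  0  |  0  |  0  | 1 | 1
 0  |  1  |  1  |  1  | 0 | 0
 0  |  1  |  1  |  0  | 1 | 1
 0  |  1  |  0  |  1  | 1 | 1
 0  |  1  |  0  |  0  | 0 | 0
 0  |  0  |  1  |  1  | 0 | 0
 0  |  0  |  1  |  0  | 1 | 1
 0  |  0  |  0  |  1  | 0 | 0
 0  |  0  |  0  |  0  | 1 | 1
The columns for φ and ψ agree on every row, so they are logically equivalent.

equivalent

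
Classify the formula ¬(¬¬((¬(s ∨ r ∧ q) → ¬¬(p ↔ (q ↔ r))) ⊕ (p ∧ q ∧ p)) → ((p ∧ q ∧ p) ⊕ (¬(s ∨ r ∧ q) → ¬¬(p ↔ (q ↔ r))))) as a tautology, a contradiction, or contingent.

  p   |   q   |   r   |   s   | (r ∧ q) | (s ∨ (r ∧ q)) | ¬(s ∨ (r ∧ q)) | (q ↔ r) | (p ↔ (q ↔ r)) | ¬(p ↔ (q ↔ r)) | ¬¬(p ↔ (q ↔ r)) | (p ∧ q ∧ p) |   φ  
----- | ----- | ----- | ----- | ------- | ------------- | -------------- | ------- | ------------- | -------------- | --------------- | ----------- | -----
 True |  True |  True |  True |   True  |      True     |     False      |   True  |      True     |     False      |       True      |     True    | False
 True |  True |  True | False |   True  |      True     |     False      |   True  |      True     |     False      |       True      |     True    | False
 True |  True | False |  True |  False  |      True     |     False      |  False  |     False     |      True      |      False      |     True    | False
 True |  True | False | False |  False  |     False     |      True      |  False  |     False     |      True      |      False      |     True    | False
 True | False |  True |  True |  False  |      True     |     False      |  False  |     False     |      True      |      False      |    False    | False
 True | False |  True | False |  False  |     False     |      True      |  False  |     False     |      True      |      False      |    False    | False
 True | False | False |  True |  False  |      True     |     False      |   True  |      True     |     False      |       True      |    False    | False
 True | False | False | False |  False  |     False     |      True      |   True  |      True     |     False      |       True      |    False    | False
False |  True |  True |  True |   True  |      True     |     False      |   True  |     False     |      True      |      False      |    False    | False
False |  True |  True | False |   True  |      True     |     False      |   True  |     False     |      True      |      False      |    False    | False
False |  True | False |  True |  False  |      True     |     False      |  False  |      True     |     False      |       True      |    False    | False
False |  True | False | False |  False  |     False     |      True      |  False  |      True     |     False      |       True      |    False    | False
False | False |  True |  True |  False  |      True     |     False      |  False  |      True     |     False      |       True      |    False    | False
False | False |  True | False |  False  |     False     |      True      |  False  |      True     |     False      |       True      |    False    | False
False | False | False |  True |  False  |      True     |     False      |   True  |     False     |      True      |      False      |    False    | False
False | False | False | False |  False  |     False     |      True      |   True  |     False     |      True      |      False      |    False    | False
Every row is False, so the formula is a contradiction.

contradiction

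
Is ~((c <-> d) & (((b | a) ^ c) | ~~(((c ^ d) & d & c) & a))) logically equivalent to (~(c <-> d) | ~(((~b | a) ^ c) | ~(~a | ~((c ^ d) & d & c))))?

a | b | c | d | φ | ψ
- | - | - | - | - | -
1 | 1 | 1 | 1 | 1 | 1
1 | 1 | 1 | 0 | 1 | 1
1 | 1 | 0 | 1 | 1 | 1
1 | 1 | 0 | 0 | 0 | 0
1 | 0 | 1 | 1 | 1 | 1
1 | 0 | 1 | 0 | 1 | 1
1 | 0 | 0 | 1 | 1 | 1
1 | 0 | 0 | 0 | 0 | 0
0 | 1 | 1 | 1 | 1 | 0
0 | 1 | 1 | 0 | 1 | 1
0 | 1 | 0 | 1 | 1 | 1
0 | 1 | 0 | 0 | 0 | 1
0 | 0 | 1 | 1 | 0 | 1
0 | 0 | 1 | 0 | 1 | 1
0 | 0 | 0 | 1 | 1 | 1
0 | 0 | 0 | 0 | 1 | 0
The columns differ at a=0, b=1, c=1, d=1 (φ=1, ψ=0), so they are not equivalent.

not equivalent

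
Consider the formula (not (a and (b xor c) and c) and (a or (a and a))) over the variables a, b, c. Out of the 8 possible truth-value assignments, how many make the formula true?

3

  a   |   b   |   c   | (b xor c) | (a and (b xor c) and c) | not (a and (b xor c) and c) | (a and a) | (a or (a and a)) |   φ  
----- | ----- | ----- | --------- | ----------------------- | --------------------------- | --------- | ---------------- | -----
False | False | False |   False   |          False          |             True            |   False   |      False       | False
False | False |  True |    True   |          False          |             True            |   False   |      False       | False
False |  True | False |    True   |          False          |             True            |   False   |      False       | False
False |  True |  True |   False   |          False          |             True            |   False   |      False       | False
 True | False | False |   False   |          False          |             True            |    True   |       True       |  True
 True | False |  True |    True   |           True          |            False            |    True   |       True       | False
 True |  True | False |    True   |          False          |             True            |    True   |       True       |  True
 True |  True |  True |   False   |          False          |             True            |    True   |       True       |  True
The formula is true on 3 of the 8 rows.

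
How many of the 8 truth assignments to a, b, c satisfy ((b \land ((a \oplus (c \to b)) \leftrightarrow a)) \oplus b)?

4

a | b | c || φ
F | F | F || F
F | F | T || F
F | T | F || T
F | T | T || T
T | F | F || F
T | F | T || F
T | T | F || T
T | T | T || T
The formula is true on 4 of the 8 rows.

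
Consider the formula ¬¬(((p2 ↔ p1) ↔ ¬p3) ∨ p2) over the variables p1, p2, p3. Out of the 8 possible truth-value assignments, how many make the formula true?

p1 | p2 | p3 || (p2 ↔ p1) | ¬p3 | ((p2 ↔ p1) ↔ ¬p3) | (((p2 ↔ p1) ↔ ¬p3) ∨ p2) | ¬(((p2 ↔ p1) ↔ ¬p3) ∨ p2) | ¬¬(((p2 ↔ p1) ↔ ¬p3) ∨ p2)
1  | 1  | 1  ||     1     |  0  |         0         |            1             |             0             |             1             
1  | 1  | 0  ||     1     |  1  |         1         |            1             |             0             |             1             
1  | 0  | 1  ||     0     |  0  |         1         |            1             |             0             |             1             
1  | 0  | 0  ||     0     |  1  |         0         |            0             |             1             |             0             
0  | 1  | 1  ||     0     |  0  |         1         |            1             |             0             |             1             
0  | 1  | 0  ||     0     |  1  |         0         |            1             |             0             |             1             
0  | 0  | 1  ||     1     |  0  |         0         |            0             |             1             |             0             
0  | 0  | 0  ||     1     |  1  |         1         |            1             |             0             |             1             
The formula is true on 6 of the 8 rows.

6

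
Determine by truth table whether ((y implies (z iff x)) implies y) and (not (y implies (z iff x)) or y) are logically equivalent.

x | y | z | φ | ψ
- | - | - | - | -
T | T | T | T | T
T | T | F | T | T
T | F | T | F | F
T | F | F | F | F
F | T | T | T | T
F | T | F | T | T
F | F | T | F | F
F | F | F | F | F
The columns for φ and ψ agree on every row, so they are logically equivalent.

equivalent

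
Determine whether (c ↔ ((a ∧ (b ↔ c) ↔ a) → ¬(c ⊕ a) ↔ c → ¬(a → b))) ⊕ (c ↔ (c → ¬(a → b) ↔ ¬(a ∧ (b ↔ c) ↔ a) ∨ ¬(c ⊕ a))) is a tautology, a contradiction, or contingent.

contradiction

a  b  c  |  (b ↔ c)  (a ∧ (b ↔ c))  ((a ∧ (b ↔ c)) ↔ a)  (c ⊕ a)  ¬(c ⊕ a)  (a → b)  ¬(a → b)  (c → ¬(a → b))  ¬((a ∧ (b ↔ c)) ↔ a)  φ
0  0  0  |     1           0                 1              0        1         1        0            1                  0            0
0  0  1  |     0           0                 1              1        0         1        0            0                  0            0
0  1  0  |     0           0                 1              0        1         1        0            1                  0            0
0  1  1  |     1           0                 1              1        0         1        0            0                  0            0
1  0  0  |     1           1                 1              1        0         0        1            1                  0            0
1  0  1  |     0           0                 0              0        1         0        1            1                  1            0
1  1  0  |     0           0                 0              1        0         1        0            1                  1            0
1  1  1  |     1           1                 1              0        1         1        0            0                  0            0
Every row is 0, so the formula is a contradiction.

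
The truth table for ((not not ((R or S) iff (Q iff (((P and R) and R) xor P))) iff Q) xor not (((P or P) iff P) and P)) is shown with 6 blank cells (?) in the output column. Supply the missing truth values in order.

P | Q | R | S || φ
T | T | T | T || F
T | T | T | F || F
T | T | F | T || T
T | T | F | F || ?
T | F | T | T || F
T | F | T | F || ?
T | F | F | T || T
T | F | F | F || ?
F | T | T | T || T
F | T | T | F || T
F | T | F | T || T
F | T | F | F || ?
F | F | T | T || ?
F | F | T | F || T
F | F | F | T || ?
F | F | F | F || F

Row P=T, Q=T, R=F, S=F: (not not ((R or S) iff (Q iff (((P and R) and R) xor P))) iff Q) = F, not (((P or P) iff P) and P) = F, so the formula = F.
Row P=T, Q=F, R=T, S=F: (not not ((R or S) iff (Q iff (((P and R) and R) xor P))) iff Q) = F, not (((P or P) iff P) and P) = F, so the formula = F.
Row P=T, Q=F, R=F, S=F: (not not ((R or S) iff (Q iff (((P and R) and R) xor P))) iff Q) = F, not (((P or P) iff P) and P) = F, so the formula = F.
Row P=F, Q=T, R=F, S=F: (not not ((R or S) iff (Q iff (((P and R) and R) xor P))) iff Q) = T, not (((P or P) iff P) and P) = T, so the formula = F.
Row P=F, Q=F, R=T, S=T: (not not ((R or S) iff (Q iff (((P and R) and R) xor P))) iff Q) = F, not (((P or P) iff P) and P) = T, so the formula = T.
Row P=F, Q=F, R=F, S=T: (not not ((R or S) iff (Q iff (((P and R) and R) xor P))) iff Q) = F, not (((P or P) iff P) and P) = T, so the formula = T.

F, F, F, F, T, T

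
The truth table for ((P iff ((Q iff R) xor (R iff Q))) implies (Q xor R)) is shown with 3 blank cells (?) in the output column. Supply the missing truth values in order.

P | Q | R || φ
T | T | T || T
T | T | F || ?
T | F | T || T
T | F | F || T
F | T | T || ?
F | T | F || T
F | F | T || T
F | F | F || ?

Row P=T, Q=T, R=F: (P iff ((Q iff R) xor (R iff Q))) = F, (Q xor R) = T, so the formula = T.
Row P=F, Q=T, R=T: (P iff ((Q iff R) xor (R iff Q))) = T, (Q xor R) = F, so the formula = F.
Row P=F, Q=F, R=F: (P iff ((Q iff R) xor (R iff Q))) = T, (Q xor R) = F, so the formula = F.

T, F, F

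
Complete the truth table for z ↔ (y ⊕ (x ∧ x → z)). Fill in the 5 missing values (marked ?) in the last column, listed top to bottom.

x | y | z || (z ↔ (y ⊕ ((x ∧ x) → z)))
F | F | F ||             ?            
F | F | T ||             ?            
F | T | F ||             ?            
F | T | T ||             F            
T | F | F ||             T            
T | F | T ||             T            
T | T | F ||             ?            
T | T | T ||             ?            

Row x=F, y=F, z=F: (y ⊕ (x ∧ x → z)) = T, so (z ↔ (y ⊕ ((x ∧ x) → z))) = F.
Row x=F, y=F, z=T: (y ⊕ (x ∧ x → z)) = T, so (z ↔ (y ⊕ ((x ∧ x) → z))) = T.
Row x=F, y=T, z=F: (y ⊕ (x ∧ x → z)) = F, so (z ↔ (y ⊕ ((x ∧ x) → z))) = T.
Row x=T, y=T, z=F: (y ⊕ (x ∧ x → z)) = T, so (z ↔ (y ⊕ ((x ∧ x) → z))) = F.
Row x=T, y=T, z=T: (y ⊕ (x ∧ x → z)) = F, so (z ↔ (y ⊕ ((x ∧ x) → z))) = F.

F, T, T, F, F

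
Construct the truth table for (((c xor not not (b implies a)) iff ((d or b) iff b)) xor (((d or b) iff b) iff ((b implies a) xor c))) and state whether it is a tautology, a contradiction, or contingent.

  a      b      c      d    |  (b implies a)  not (b implies a)  not not (b implies a)  (d or b)  ((d or b) iff b)  ((b implies a) xor c)    φ  
False  False  False  False  |       True            False                 True           False          True                 True          False
False  False  False   True  |       True            False                 True            True         False                 True          False
False  False   True  False  |       True            False                 True           False          True                False          False
False  False   True   True  |       True            False                 True            True         False                False          False
False   True  False  False  |      False             True                False            True          True                False          False
False   True  False   True  |      False             True                False            True          True                False          False
False   True   True  False  |      False             True                False            True          True                 True          False
False   True   True   True  |      False             True                False            True          True                 True          False
 True  False  False  False  |       True            False                 True           False          True                 True          False
 True  False  False   True  |       True            False                 True            True         False                 True          False
 True  False   True  False  |       True            False                 True           False          True                False          False
 True  False   True   True  |       True            False                 True            True         False                False          False
 True   True  False  False  |       True            False                 True            True          True                 True          False
 True   True  False   True  |       True            False                 True            True          True                 True          False
 True   True   True  False  |       True            False                 True            True          True                False          False
 True   True   True   True  |       True            False                 True            True          True                False          False
Every row is False, so the formula is a contradiction.

contradiction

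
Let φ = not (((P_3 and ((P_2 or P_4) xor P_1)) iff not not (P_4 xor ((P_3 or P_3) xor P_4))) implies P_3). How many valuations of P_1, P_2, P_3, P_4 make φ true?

8

P_1  P_2  P_3  P_4  |  (P_2 or P_4)  ((P_2 or P_4) xor P_1)  (P_3 or P_3)  ((P_3 or P_3) xor P_4)  φ
 T    T    T    T   |       T                  F                  T                  F             F
 T    T    T    F   |       T                  F                  T                  T             F
 T    T    F    T   |       T                  F                  F                  T             T
 T    T    F    F   |       T                  F                  F                  F             T
 T    F    T    T   |       T                  F                  T                  F             F
 T    F    T    F   |       F                  T                  T                  T             F
 T    F    F    T   |       T                  F                  F                  T             T
 T    F    F    F   |       F                  T                  F                  F             T
 F    T    T    T   |       T                  T                  T                  F             F
 F    T    T    F   |       T                  T                  T                  T             F
 F    T    F    T   |       T                  T                  F                  T             T
 F    T    F    F   |       T                  T                  F                  F             T
 F    F    T    T   |       T                  T                  T                  F             F
 F    F    T    F   |       F                  F                  T                  T             F
 F    F    F    T   |       T                  T                  F                  T             T
 F    F    F    F   |       F                  F                  F                  F             T
The formula is true on 8 of the 16 rows.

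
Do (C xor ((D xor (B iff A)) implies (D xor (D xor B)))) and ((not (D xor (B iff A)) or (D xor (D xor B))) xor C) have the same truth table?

equivalent

A | B | C | D || φ | ψ
T | T | T | T || F | F
T | T | T | F || F | F
T | T | F | T || T | T
T | T | F | F || T | T
T | F | T | T || T | T
T | F | T | F || F | F
T | F | F | T || F | F
T | F | F | F || T | T
F | T | T | T || F | F
F | T | T | F || F | F
F | T | F | T || T | T
F | T | F | F || T | T
F | F | T | T || F | F
F | F | T | F || T | T
F | F | F | T || T | T
F | F | F | F || F | F
The columns for φ and ψ agree on every row, so they are logically equivalent.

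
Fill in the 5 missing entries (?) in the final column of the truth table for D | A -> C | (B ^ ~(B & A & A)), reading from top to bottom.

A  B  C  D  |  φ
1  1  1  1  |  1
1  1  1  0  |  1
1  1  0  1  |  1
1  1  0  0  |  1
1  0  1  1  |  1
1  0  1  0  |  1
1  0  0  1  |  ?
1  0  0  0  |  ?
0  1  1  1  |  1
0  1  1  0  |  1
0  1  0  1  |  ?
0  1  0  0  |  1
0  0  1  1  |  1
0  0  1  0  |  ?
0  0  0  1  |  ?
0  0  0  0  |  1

Row A=1, B=0, C=0, D=1: (D | A) = 1, (C | (B ^ ~(B & A & A))) = 1, so the formula = 1.
Row A=1, B=0, C=0, D=0: (D | A) = 1, (C | (B ^ ~(B & A & A))) = 1, so the formula = 1.
Row A=0, B=1, C=0, D=1: (D | A) = 1, (C | (B ^ ~(B & A & A))) = 0, so the formula = 0.
Row A=0, B=0, C=1, D=0: (D | A) = 0, (C | (B ^ ~(B & A & A))) = 1, so the formula = 1.
Row A=0, B=0, C=0, D=1: (D | A) = 1, (C | (B ^ ~(B & A & A))) = 1, so the formula = 1.

1, 1, 0, 1, 1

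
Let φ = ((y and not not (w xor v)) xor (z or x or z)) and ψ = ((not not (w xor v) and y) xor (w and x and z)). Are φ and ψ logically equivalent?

x | y | z | w | v | φ | ψ
- | - | - | - | - | - | -
0 | 0 | 0 | 0 | 0 | 0 | 0
0 | 0 | 0 | 0 | 1 | 0 | 0
0 | 0 | 0 | 1 | 0 | 0 | 0
0 | 0 | 0 | 1 | 1 | 0 | 0
0 | 0 | 1 | 0 | 0 | 1 | 0
0 | 0 | 1 | 0 | 1 | 1 | 0
0 | 0 | 1 | 1 | 0 | 1 | 0
0 | 0 | 1 | 1 | 1 | 1 | 0
0 | 1 | 0 | 0 | 0 | 0 | 0
0 | 1 | 0 | 0 | 1 | 1 | 1
0 | 1 | 0 | 1 | 0 | 1 | 1
0 | 1 | 0 | 1 | 1 | 0 | 0
0 | 1 | 1 | 0 | 0 | 1 | 0
0 | 1 | 1 | 0 | 1 | 0 | 1
0 | 1 | 1 | 1 | 0 | 0 | 1
0 | 1 | 1 | 1 | 1 | 1 | 0
1 | 0 | 0 | 0 | 0 | 1 | 0
1 | 0 | 0 | 0 | 1 | 1 | 0
1 | 0 | 0 | 1 | 0 | 1 | 0
1 | 0 | 0 | 1 | 1 | 1 | 0
1 | 0 | 1 | 0 | 0 | 1 | 0
1 | 0 | 1 | 0 | 1 | 1 | 0
1 | 0 | 1 | 1 | 0 | 1 | 1
1 | 0 | 1 | 1 | 1 | 1 | 1
1 | 1 | 0 | 0 | 0 | 1 | 0
1 | 1 | 0 | 0 | 1 | 0 | 1
1 | 1 | 0 | 1 | 0 | 0 | 1
1 | 1 | 0 | 1 | 1 | 1 | 0
1 | 1 | 1 | 0 | 0 | 1 | 0
1 | 1 | 1 | 0 | 1 | 0 | 1
1 | 1 | 1 | 1 | 0 | 0 | 0
1 | 1 | 1 | 1 | 1 | 1 | 1
The columns differ at x=0, y=0, z=1, w=0, v=0 (φ=1, ψ=0), so they are not equivalent.

not equivalent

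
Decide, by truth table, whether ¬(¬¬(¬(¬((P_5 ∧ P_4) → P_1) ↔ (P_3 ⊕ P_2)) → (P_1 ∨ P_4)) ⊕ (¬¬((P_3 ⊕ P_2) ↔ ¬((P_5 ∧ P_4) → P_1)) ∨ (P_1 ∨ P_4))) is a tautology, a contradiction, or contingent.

tautology

P_1  P_2  P_3  P_4  P_5  |  φ
 T    T    T    T    T   |  T
 T    T    T    T    F   |  T
 T    T    T    F    T   |  T
 T    T    T    F    F   |  T
 T    T    F    T    T   |  T
 T    T    F    T    F   |  T
 T    T    F    F    T   |  T
 T    T    F    F    F   |  T
 T    F    T    T    T   |  T
 T    F    T    T    F   |  T
 T    F    T    F    T   |  T
 T    F    T    F    F   |  T
 T    F    F    T    T   |  T
 T    F    F    T    F   |  T
 T    F    F    F    T   |  T
 T    F    F    F    F   |  T
 F    T    T    T    T   |  T
 F    T    T    T    F   |  T
 F    T    T    F    T   |  T
 F    T    T    F    F   |  T
 F    T    F    T    T   |  T
 F    T    F    T    F   |  T
 F    T    F    F    T   |  T
 F    T    F    F    F   |  T
 F    F    T    T    T   |  T
 F    F    T    T    F   |  T
 F    F    T    F    T   |  T
 F    F    T    F    F   |  T
 F    F    F    T    T   |  T
 F    F    F    T    F   |  T
 F    F    F    F    T   |  T
 F    F    F    F    F   |  T
Every row is T, so the formula is a tautology.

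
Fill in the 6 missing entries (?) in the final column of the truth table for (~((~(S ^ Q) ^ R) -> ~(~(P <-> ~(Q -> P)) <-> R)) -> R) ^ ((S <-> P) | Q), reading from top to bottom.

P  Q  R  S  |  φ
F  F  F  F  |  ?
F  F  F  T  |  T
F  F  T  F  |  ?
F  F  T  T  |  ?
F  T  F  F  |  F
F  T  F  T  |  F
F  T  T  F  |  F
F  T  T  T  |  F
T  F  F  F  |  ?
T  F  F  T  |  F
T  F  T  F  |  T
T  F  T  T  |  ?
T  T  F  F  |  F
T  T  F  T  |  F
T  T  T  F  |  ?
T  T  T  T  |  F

T, F, T, T, F, F

Row P=F, Q=F, R=F, S=F: (~((~(S ^ Q) ^ R) -> ~(~(P <-> ~(Q -> P)) <-> R)) -> R) = F, ((S <-> P) | Q) = T, so the formula = T.
Row P=F, Q=F, R=T, S=F: (~((~(S ^ Q) ^ R) -> ~(~(P <-> ~(Q -> P)) <-> R)) -> R) = T, ((S <-> P) | Q) = T, so the formula = F.
Row P=F, Q=F, R=T, S=T: (~((~(S ^ Q) ^ R) -> ~(~(P <-> ~(Q -> P)) <-> R)) -> R) = T, ((S <-> P) | Q) = F, so the formula = T.
Row P=T, Q=F, R=F, S=F: (~((~(S ^ Q) ^ R) -> ~(~(P <-> ~(Q -> P)) <-> R)) -> R) = T, ((S <-> P) | Q) = F, so the formula = T.
Row P=T, Q=F, R=T, S=T: (~((~(S ^ Q) ^ R) -> ~(~(P <-> ~(Q -> P)) <-> R)) -> R) = T, ((S <-> P) | Q) = T, so the formula = F.
Row P=T, Q=T, R=T, S=F: (~((~(S ^ Q) ^ R) -> ~(~(P <-> ~(Q -> P)) <-> R)) -> R) = T, ((S <-> P) | Q) = T, so the formula = F.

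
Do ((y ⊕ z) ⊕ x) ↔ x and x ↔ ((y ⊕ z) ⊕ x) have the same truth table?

equivalent

x | y | z || φ | ψ
F | F | F || T | T
F | F | T || F | F
F | T | F || F | F
F | T | T || T | T
T | F | F || T | T
T | F | T || F | F
T | T | F || F | F
T | T | T || T | T
The columns for φ and ψ agree on every row, so they are logically equivalent.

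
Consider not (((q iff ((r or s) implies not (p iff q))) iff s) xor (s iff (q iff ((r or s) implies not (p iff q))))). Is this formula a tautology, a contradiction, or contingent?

tautology

p | q | r | s | φ
- | - | - | - | -
F | F | F | F | T
F | F | F | T | T
F | F | T | F | T
F | F | T | T | T
F | T | F | F | T
F | T | F | T | T
F | T | T | F | T
F | T | T | T | T
T | F | F | F | T
T | F | F | T | T
T | F | T | F | T
T | F | T | T | T
T | T | F | F | T
T | T | F | T | T
T | T | T | F | T
T | T | T | T | T
Every row is T, so the formula is a tautology.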